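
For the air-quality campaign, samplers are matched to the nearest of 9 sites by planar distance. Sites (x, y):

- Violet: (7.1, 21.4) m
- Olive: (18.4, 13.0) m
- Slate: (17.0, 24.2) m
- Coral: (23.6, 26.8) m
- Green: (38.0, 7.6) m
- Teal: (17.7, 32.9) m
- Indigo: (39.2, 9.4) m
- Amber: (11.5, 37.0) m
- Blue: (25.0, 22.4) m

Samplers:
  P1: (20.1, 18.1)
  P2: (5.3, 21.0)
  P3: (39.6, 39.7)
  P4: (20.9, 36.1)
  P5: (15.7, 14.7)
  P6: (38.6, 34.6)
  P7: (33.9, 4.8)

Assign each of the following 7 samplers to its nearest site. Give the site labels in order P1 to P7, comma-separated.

P1 → Olive (d²=28.90)
P2 → Violet (d²=3.40)
P3 → Coral (d²=422.41)
P4 → Teal (d²=20.48)
P5 → Olive (d²=10.18)
P6 → Coral (d²=285.84)
P7 → Green (d²=24.65)

Olive, Violet, Coral, Teal, Olive, Coral, Green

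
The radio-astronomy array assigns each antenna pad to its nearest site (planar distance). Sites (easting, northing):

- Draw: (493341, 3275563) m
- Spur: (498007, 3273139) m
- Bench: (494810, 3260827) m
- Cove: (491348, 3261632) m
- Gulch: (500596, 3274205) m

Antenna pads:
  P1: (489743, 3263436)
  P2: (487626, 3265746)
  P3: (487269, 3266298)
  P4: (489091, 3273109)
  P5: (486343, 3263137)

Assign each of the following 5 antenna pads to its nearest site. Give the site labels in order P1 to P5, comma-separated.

Cove, Cove, Cove, Draw, Cove

P1 → Cove (d²=5830441.00)
P2 → Cove (d²=30778280.00)
P3 → Cove (d²=38409797.00)
P4 → Draw (d²=24084616.00)
P5 → Cove (d²=27315050.00)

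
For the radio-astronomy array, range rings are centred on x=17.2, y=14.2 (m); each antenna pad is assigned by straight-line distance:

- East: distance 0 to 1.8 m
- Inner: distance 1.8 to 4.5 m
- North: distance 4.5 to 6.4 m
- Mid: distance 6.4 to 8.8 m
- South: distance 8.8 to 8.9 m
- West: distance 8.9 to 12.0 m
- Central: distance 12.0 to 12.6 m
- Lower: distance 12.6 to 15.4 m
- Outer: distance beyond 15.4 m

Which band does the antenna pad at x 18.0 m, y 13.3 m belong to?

Distance = √((18.0−17.2)² + (13.3−14.2)²) = √(0.640 + 0.810) = 1.204 m.
0 ≤ 1.204 < 1.8 → East.

East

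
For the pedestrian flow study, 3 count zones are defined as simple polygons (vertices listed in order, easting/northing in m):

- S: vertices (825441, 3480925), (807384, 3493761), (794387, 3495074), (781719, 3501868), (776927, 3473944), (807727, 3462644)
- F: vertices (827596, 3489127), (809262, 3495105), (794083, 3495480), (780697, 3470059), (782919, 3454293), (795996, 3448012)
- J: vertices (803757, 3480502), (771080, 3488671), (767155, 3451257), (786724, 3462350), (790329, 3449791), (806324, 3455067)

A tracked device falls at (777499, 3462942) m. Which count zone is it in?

Cast a ray rightward from (777499, 3462942). For each polygon, the edges (by vertex number in listed order) whose endpoints lie on opposite sides of northing = 3462942, where each meets that height, and whether that is right or left of the point:
S: 5–6 at easting≈806914.8 (right), 6–1 at easting≈808015.8 (right) → 2 crossings.
F: 4–5 at easting≈781700.0 (right), 6–1 at easting≈807470.8 (right) → 2 crossings.
J: 2–3 at easting≈768380.8 (left), 6–1 at easting≈805529.2 (right) → 1 crossing.
Only J has an odd count, so the point is inside J.

J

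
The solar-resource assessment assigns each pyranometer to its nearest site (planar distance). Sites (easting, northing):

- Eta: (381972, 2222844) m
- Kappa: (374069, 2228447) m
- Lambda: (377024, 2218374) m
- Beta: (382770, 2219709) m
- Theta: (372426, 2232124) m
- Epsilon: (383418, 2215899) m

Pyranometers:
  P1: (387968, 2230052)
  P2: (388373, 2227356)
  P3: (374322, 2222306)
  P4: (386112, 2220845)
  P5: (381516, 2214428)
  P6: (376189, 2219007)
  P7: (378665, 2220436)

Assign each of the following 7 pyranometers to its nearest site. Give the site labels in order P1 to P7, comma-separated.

P1 → Eta (d²=87907280.00)
P2 → Eta (d²=61330945.00)
P3 → Lambda (d²=22761428.00)
P4 → Beta (d²=12459460.00)
P5 → Epsilon (d²=5781445.00)
P6 → Lambda (d²=1097914.00)
P7 → Lambda (d²=6944725.00)

Eta, Eta, Lambda, Beta, Epsilon, Lambda, Lambda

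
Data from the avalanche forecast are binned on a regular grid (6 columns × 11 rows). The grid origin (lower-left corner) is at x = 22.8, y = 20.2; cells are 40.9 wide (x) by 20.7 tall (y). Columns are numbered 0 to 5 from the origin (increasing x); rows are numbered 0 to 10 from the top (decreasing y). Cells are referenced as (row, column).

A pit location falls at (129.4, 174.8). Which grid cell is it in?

(3, 2)

Column index: ⌊(129.4 − 22.8) / 40.9⌋ = ⌊2.606⌋ = 2
Row offset from origin: ⌊(174.8 − 20.2) / 20.7⌋ = ⌊7.469⌋ = 7 → row 3 (counted from top)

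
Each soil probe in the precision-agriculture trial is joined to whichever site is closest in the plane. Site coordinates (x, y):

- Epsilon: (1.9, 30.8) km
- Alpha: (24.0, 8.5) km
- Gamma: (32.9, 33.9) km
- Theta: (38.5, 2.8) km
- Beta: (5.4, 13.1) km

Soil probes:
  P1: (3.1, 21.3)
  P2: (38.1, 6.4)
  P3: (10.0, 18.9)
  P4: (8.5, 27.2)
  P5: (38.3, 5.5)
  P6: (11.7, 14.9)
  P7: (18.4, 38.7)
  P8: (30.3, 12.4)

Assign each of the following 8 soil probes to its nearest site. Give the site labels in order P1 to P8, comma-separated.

Beta, Theta, Beta, Epsilon, Theta, Beta, Gamma, Alpha

P1 → Beta (d²=72.53)
P2 → Theta (d²=13.12)
P3 → Beta (d²=54.80)
P4 → Epsilon (d²=56.52)
P5 → Theta (d²=7.33)
P6 → Beta (d²=42.93)
P7 → Gamma (d²=233.29)
P8 → Alpha (d²=54.90)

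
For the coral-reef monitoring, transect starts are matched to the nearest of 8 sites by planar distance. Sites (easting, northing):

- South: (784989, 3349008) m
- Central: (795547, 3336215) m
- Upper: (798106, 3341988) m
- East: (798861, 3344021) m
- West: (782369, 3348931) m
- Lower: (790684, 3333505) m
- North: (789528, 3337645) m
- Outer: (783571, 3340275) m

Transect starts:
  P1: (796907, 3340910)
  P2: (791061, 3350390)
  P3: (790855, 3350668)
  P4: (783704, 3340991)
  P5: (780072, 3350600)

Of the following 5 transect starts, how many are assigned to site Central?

0

P1 → Upper
P2 → South
P3 → South
P4 → Outer
P5 → West
0 of the 5 go to Central.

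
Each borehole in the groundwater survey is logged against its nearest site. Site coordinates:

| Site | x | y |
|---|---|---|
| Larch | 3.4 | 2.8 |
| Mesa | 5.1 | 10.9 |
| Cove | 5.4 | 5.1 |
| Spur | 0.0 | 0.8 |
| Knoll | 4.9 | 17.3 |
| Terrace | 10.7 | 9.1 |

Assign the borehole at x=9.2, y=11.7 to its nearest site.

Squared distances to each site:
Larch: 112.850; Mesa: 17.450; Cove: 58.000; Spur: 203.450; Knoll: 49.850; Terrace: 9.010.
Minimum at Terrace.

Terrace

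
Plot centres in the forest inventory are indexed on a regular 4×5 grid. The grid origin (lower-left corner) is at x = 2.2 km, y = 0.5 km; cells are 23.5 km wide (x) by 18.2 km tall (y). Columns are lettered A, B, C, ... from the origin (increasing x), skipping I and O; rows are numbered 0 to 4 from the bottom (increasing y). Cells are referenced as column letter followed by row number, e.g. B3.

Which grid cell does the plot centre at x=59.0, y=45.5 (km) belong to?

Column index: ⌊(59.0 − 2.2) / 23.5⌋ = ⌊2.417⌋ = 2 → column C
Row offset from origin: ⌊(45.5 − 0.5) / 18.2⌋ = ⌊2.473⌋ = 2 → row 2

C2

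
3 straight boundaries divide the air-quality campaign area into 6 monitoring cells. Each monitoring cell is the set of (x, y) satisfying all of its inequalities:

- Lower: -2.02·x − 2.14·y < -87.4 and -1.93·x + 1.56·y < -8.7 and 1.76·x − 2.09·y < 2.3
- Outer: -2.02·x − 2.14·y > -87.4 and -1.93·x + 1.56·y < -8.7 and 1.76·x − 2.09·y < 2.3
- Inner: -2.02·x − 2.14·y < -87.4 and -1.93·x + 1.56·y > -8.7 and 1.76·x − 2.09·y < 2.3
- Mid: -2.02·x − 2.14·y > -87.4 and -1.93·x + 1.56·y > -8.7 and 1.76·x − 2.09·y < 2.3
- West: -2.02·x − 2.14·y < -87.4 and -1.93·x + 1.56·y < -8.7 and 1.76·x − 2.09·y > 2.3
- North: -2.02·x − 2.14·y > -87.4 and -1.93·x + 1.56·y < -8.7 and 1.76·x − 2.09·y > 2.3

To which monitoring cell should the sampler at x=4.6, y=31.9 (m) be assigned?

Mid

-2.02·4.6 − 2.14·31.9 = -77.558, which is > -87.4
-1.93·4.6 + 1.56·31.9 = 40.886, which is > -8.7
1.76·4.6 − 2.09·31.9 = -58.575, which is < 2.3
This sign pattern matches Mid.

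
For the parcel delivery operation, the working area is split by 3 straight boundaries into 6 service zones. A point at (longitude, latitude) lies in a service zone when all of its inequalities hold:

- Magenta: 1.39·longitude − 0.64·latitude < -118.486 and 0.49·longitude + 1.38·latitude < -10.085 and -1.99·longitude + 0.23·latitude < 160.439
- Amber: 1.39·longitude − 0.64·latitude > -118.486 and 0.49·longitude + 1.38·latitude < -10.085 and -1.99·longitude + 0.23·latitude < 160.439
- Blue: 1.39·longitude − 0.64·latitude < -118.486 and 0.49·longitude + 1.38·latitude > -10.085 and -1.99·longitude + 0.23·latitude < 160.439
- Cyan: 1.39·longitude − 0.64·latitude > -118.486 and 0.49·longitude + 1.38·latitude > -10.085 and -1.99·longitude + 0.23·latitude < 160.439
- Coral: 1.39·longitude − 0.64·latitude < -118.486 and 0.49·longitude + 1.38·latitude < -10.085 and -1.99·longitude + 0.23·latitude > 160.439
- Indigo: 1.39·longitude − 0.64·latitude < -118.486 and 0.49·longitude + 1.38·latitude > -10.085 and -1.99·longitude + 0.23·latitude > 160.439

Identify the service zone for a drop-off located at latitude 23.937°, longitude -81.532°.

1.39·-81.532 − 0.64·23.937 = -128.649, which is < -118.486
0.49·-81.532 + 1.38·23.937 = -6.918, which is > -10.085
-1.99·-81.532 + 0.23·23.937 = 167.754, which is > 160.439
This sign pattern matches Indigo.

Indigo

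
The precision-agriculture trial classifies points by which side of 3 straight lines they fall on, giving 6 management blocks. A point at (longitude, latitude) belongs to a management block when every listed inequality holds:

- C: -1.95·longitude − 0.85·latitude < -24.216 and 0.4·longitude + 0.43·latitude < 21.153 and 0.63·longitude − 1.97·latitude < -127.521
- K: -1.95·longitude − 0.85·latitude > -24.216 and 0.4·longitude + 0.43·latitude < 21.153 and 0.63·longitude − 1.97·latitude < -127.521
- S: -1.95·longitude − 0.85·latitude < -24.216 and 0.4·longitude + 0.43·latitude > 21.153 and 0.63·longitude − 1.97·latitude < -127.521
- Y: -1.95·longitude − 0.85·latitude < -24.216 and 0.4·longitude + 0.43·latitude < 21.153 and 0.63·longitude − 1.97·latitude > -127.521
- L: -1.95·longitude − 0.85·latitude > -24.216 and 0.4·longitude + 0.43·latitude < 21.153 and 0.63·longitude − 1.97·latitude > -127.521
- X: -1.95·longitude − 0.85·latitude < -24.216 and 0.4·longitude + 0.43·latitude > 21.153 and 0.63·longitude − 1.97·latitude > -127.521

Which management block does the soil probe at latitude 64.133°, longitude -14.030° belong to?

S

-1.95·-14.030 − 0.85·64.133 = -27.155, which is < -24.216
0.4·-14.030 + 0.43·64.133 = 21.965, which is > 21.153
0.63·-14.030 − 1.97·64.133 = -135.181, which is < -127.521
This sign pattern matches S.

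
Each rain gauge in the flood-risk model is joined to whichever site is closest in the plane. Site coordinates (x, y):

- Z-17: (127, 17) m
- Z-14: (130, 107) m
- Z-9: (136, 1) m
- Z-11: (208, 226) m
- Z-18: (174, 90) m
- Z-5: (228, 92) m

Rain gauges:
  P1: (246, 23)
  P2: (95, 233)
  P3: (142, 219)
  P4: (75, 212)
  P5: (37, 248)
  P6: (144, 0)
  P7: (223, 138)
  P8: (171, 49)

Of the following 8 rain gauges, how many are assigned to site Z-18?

1

P1 → Z-5
P2 → Z-11
P3 → Z-11
P4 → Z-14
P5 → Z-14
P6 → Z-9
P7 → Z-5
P8 → Z-18
1 of the 8 goes to Z-18.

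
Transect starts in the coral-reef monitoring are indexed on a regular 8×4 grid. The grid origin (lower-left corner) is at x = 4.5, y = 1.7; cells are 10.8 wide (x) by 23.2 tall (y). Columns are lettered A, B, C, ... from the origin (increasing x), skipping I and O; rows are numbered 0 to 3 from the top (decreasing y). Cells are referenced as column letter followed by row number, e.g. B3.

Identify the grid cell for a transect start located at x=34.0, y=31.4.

C2

Column index: ⌊(34.0 − 4.5) / 10.8⌋ = ⌊2.731⌋ = 2 → column C
Row offset from origin: ⌊(31.4 − 1.7) / 23.2⌋ = ⌊1.280⌋ = 1 → row 2 (counted from top)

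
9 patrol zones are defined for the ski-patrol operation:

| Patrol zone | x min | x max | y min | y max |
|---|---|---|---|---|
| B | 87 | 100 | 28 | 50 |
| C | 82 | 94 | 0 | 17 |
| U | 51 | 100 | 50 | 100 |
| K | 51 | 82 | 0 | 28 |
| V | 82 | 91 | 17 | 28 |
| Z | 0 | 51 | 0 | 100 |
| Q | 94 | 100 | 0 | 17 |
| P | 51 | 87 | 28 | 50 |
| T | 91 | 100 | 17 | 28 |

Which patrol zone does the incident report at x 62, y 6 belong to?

K

The point has x = 62 and y = 6.
Only K satisfies 51 ≤ x ≤ 82 and 0 ≤ y ≤ 28.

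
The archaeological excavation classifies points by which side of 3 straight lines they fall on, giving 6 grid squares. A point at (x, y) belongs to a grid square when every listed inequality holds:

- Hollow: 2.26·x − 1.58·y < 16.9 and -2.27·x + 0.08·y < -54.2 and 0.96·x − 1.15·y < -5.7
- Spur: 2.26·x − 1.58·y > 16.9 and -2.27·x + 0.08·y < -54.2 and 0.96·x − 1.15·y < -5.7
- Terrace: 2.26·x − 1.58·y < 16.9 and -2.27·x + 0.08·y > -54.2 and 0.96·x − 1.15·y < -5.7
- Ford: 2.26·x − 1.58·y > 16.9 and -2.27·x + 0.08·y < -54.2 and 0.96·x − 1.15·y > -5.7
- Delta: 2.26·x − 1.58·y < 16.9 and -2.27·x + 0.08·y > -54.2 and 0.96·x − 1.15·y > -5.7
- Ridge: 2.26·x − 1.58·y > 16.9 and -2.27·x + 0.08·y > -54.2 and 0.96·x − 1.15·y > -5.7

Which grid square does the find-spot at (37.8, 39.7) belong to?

2.26·37.8 − 1.58·39.7 = 22.702, which is > 16.9
-2.27·37.8 + 0.08·39.7 = -82.630, which is < -54.2
0.96·37.8 − 1.15·39.7 = -9.367, which is < -5.7
This sign pattern matches Spur.

Spur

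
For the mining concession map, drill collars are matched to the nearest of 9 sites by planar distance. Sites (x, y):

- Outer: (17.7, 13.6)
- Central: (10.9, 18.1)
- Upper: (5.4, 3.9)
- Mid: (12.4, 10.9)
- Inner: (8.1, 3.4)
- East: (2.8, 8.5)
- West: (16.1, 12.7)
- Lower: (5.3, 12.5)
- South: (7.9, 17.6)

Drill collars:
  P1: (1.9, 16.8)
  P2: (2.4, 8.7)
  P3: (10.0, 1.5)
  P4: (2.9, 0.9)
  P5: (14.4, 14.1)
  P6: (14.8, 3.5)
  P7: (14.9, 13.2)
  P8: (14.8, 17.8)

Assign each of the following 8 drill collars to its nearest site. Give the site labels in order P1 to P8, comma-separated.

P1 → Lower (d²=30.05)
P2 → East (d²=0.20)
P3 → Inner (d²=7.22)
P4 → Upper (d²=15.25)
P5 → West (d²=4.85)
P6 → Inner (d²=44.90)
P7 → West (d²=1.69)
P8 → Central (d²=15.30)

Lower, East, Inner, Upper, West, Inner, West, Central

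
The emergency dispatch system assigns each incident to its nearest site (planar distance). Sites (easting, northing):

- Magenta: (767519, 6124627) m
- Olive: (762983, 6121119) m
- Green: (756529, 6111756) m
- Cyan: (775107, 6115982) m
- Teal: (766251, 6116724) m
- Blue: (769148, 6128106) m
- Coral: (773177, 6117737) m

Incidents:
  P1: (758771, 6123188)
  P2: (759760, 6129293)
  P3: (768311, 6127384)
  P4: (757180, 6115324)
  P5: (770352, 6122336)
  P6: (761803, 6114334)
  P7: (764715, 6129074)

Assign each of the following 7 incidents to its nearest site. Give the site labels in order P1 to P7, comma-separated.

P1 → Olive (d²=22021705.00)
P2 → Olive (d²=77202005.00)
P3 → Blue (d²=1221853.00)
P4 → Green (d²=13154425.00)
P5 → Magenta (d²=13274570.00)
P6 → Teal (d²=25496804.00)
P7 → Blue (d²=20588513.00)

Olive, Olive, Blue, Green, Magenta, Teal, Blue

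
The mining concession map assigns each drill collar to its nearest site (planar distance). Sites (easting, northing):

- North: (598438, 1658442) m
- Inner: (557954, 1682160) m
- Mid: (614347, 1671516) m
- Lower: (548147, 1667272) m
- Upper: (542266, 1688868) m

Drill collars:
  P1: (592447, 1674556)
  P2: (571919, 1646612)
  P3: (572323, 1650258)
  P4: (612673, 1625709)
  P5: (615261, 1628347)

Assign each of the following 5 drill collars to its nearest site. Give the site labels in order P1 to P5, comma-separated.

North, North, North, North, North

P1 → North (d²=295553077.00)
P2 → North (d²=843206261.00)
P3 → North (d²=748971081.00)
P4 → North (d²=1274084514.00)
P5 → North (d²=1188722354.00)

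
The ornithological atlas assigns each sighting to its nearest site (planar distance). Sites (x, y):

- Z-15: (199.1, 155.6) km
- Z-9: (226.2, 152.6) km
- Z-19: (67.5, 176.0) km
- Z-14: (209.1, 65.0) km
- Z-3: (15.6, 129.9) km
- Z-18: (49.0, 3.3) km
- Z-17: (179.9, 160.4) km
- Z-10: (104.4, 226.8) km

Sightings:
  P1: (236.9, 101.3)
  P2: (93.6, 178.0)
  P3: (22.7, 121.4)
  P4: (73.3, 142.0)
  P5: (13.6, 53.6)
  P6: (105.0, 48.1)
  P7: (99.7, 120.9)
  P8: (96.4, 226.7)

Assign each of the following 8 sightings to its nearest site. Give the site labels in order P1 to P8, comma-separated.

Z-14, Z-19, Z-3, Z-19, Z-18, Z-18, Z-19, Z-10

P1 → Z-14 (d²=2090.53)
P2 → Z-19 (d²=685.21)
P3 → Z-3 (d²=122.66)
P4 → Z-19 (d²=1189.64)
P5 → Z-18 (d²=3783.25)
P6 → Z-18 (d²=5143.04)
P7 → Z-19 (d²=4072.85)
P8 → Z-10 (d²=64.01)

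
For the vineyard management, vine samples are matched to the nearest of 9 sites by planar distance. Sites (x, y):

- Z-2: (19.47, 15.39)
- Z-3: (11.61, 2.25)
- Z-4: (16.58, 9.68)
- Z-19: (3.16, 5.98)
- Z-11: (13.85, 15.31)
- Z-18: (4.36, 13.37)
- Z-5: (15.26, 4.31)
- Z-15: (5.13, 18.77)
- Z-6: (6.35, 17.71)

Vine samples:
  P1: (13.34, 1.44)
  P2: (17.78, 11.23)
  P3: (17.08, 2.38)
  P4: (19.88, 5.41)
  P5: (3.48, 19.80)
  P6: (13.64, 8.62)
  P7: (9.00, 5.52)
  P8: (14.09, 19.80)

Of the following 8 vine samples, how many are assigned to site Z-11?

1

P1 → Z-3
P2 → Z-4
P3 → Z-5
P4 → Z-5
P5 → Z-15
P6 → Z-4
P7 → Z-3
P8 → Z-11
1 of the 8 goes to Z-11.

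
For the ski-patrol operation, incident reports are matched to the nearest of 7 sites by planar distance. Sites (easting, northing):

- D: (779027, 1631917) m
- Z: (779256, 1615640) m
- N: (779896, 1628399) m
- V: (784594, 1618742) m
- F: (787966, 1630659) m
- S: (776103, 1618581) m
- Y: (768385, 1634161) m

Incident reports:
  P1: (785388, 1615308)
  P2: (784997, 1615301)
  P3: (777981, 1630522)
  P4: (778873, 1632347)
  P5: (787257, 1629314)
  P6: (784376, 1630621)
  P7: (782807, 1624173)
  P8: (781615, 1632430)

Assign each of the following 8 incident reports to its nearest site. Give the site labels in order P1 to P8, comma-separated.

P1 → V (d²=12422792.00)
P2 → V (d²=12002890.00)
P3 → D (d²=3040141.00)
P4 → D (d²=208616.00)
P5 → F (d²=2311706.00)
P6 → F (d²=12889544.00)
P7 → N (d²=26332997.00)
P8 → D (d²=6960913.00)

V, V, D, D, F, F, N, D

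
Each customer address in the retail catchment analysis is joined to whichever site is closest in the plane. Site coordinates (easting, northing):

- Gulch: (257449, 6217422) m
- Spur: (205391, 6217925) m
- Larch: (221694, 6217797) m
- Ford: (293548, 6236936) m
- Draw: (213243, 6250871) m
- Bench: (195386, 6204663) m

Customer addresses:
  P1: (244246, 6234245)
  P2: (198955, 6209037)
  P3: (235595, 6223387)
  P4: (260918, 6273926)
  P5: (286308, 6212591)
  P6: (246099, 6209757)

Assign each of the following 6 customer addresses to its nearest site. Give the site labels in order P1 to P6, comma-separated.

Gulch, Bench, Larch, Ford, Ford, Gulch

P1 → Gulch (d²=457332538.00)
P2 → Bench (d²=31869637.00)
P3 → Larch (d²=224485901.00)
P4 → Ford (d²=2432977000.00)
P5 → Ford (d²=645096625.00)
P6 → Gulch (d²=187574725.00)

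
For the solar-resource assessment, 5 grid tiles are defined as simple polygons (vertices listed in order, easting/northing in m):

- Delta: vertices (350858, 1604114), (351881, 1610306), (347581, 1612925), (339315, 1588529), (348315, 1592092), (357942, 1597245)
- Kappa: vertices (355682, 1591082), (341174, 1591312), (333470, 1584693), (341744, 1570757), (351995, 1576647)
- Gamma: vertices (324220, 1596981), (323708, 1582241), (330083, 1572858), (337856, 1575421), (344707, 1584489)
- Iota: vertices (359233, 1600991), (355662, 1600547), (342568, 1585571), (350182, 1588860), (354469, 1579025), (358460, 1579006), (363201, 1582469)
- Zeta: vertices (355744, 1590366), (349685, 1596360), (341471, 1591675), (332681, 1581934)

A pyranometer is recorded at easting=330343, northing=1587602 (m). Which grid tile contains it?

Cast a ray rightward from (330343, 1587602). For each polygon, the edges (by vertex number in listed order) whose endpoints lie on opposite sides of northing = 1587602, where each meets that height, and whether that is right or left of the point:
Delta: no edge straddles that height → 0 crossings.
Kappa: 2–3 at easting≈336855.8 (right), 5–1 at easting≈354793.1 (right) → 2 crossings.
Gamma: 1–2 at easting≈323894.2 (left), 5–1 at easting≈339601.7 (right) → 1 crossing.
Iota: 2–3 at easting≈344343.8 (right), 3–4 at easting≈347269.7 (right), 4–5 at easting≈350730.4 (right), 7–1 at easting≈362101.3 (right) → 4 crossings.
Zeta: 3–4 at easting≈337795.6 (right), 4–1 at easting≈348184.0 (right) → 2 crossings.
Only Gamma has an odd count, so the point is inside Gamma.

Gamma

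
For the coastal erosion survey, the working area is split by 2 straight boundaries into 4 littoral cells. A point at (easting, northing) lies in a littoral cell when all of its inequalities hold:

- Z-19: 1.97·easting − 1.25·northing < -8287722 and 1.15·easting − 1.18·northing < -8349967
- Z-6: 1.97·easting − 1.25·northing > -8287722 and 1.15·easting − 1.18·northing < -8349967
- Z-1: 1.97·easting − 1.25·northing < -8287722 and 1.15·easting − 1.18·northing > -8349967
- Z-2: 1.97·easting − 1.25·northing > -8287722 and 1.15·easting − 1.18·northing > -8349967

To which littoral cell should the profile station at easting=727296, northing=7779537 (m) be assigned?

Z-1

1.97·727296 − 1.25·7779537 = -8291648.130, which is < -8287722
1.15·727296 − 1.18·7779537 = -8343463.260, which is > -8349967
This sign pattern matches Z-1.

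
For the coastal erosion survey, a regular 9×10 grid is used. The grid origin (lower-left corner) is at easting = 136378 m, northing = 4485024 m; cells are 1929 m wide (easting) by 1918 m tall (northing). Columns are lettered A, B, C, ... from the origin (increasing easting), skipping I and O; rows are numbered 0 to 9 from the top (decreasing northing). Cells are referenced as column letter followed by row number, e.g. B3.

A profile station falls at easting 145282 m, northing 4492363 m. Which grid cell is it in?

E6

Column index: ⌊(145282 − 136378) / 1929⌋ = ⌊4.616⌋ = 4 → column E
Row offset from origin: ⌊(4492363 − 4485024) / 1918⌋ = ⌊3.826⌋ = 3 → row 6 (counted from top)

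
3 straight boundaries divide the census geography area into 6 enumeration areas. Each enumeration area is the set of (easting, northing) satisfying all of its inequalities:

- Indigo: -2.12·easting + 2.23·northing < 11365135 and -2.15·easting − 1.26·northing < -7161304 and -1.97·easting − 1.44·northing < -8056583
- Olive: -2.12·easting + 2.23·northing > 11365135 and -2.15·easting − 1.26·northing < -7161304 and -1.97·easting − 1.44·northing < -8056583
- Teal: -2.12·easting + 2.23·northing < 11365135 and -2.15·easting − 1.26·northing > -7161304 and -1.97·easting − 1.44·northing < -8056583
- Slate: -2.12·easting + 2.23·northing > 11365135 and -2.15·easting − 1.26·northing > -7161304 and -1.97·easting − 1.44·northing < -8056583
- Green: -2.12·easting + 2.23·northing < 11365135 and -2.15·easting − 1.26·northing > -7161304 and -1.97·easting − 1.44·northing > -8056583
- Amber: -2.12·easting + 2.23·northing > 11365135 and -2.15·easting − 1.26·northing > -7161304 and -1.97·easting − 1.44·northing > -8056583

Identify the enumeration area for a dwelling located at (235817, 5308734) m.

-2.12·235817 + 2.23·5308734 = 11338544.780, which is < 11365135
-2.15·235817 − 1.26·5308734 = -7196011.390, which is < -7161304
-1.97·235817 − 1.44·5308734 = -8109136.450, which is < -8056583
This sign pattern matches Indigo.

Indigo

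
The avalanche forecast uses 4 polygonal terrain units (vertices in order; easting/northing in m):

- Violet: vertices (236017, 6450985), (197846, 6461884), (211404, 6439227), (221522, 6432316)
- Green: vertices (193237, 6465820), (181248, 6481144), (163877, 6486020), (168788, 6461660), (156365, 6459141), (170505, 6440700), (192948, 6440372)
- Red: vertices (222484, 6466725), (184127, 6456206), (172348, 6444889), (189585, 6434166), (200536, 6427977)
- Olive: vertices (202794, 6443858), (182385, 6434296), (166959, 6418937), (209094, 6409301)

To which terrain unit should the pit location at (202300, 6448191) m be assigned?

Cast a ray rightward from (202300, 6448191). For each polygon, the edges (by vertex number in listed order) whose endpoints lie on opposite sides of northing = 6448191, where each meets that height, and whether that is right or left of the point:
Violet: 2–3 at easting≈206039.9 (right), 4–1 at easting≈233847.7 (right) → 2 crossings.
Green: 5–6 at easting≈164761.1 (left), 7–1 at easting≈193036.8 (left) → 0 crossings.
Red: 2–3 at easting≈175784.8 (left), 5–1 at easting≈211985.8 (right) → 1 crossing.
Olive: no edge straddles that height → 0 crossings.
Only Red has an odd count, so the point is inside Red.

Red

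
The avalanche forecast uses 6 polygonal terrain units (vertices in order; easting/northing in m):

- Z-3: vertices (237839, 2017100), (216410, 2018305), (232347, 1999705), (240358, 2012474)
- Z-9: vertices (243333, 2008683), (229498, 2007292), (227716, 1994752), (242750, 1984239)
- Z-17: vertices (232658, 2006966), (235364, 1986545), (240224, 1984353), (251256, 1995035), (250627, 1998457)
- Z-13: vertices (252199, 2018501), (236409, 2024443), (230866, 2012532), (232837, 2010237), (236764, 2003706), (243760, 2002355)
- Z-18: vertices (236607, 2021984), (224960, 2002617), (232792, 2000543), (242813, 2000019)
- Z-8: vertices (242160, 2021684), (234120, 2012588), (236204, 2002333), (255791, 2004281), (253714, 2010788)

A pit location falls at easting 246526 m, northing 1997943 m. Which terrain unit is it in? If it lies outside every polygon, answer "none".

Z-17

Cast a ray rightward from (246526, 1997943). For each polygon, the edges (by vertex number in listed order) whose endpoints lie on opposite sides of northing = 1997943, where each meets that height, and whether that is right or left of the point:
Z-3: no edge straddles that height → 0 crossings.
Z-9: 2–3 at easting≈228169.5 (left), 4–1 at easting≈243076.8 (left) → 0 crossings.
Z-17: 1–2 at easting≈233853.6 (left), 4–5 at easting≈250721.5 (right) → 1 crossing.
Z-13: no edge straddles that height → 0 crossings.
Z-18: no edge straddles that height → 0 crossings.
Z-8: no edge straddles that height → 0 crossings.
Only Z-17 has an odd count, so the point is inside Z-17.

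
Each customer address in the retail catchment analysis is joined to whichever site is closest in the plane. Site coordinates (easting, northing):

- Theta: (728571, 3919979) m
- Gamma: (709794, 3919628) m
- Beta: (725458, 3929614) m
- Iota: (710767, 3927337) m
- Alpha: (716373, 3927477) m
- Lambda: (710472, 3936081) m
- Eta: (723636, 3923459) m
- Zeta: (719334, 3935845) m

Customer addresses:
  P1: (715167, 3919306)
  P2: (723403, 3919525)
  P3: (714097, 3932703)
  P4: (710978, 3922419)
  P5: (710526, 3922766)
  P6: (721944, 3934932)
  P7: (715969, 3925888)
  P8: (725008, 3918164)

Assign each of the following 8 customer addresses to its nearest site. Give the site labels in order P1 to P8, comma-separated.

P1 → Gamma (d²=28972813.00)
P2 → Eta (d²=15530645.00)
P3 → Lambda (d²=24551509.00)
P4 → Gamma (d²=9191537.00)
P5 → Gamma (d²=10382868.00)
P6 → Zeta (d²=7645669.00)
P7 → Alpha (d²=2688137.00)
P8 → Theta (d²=15989194.00)

Gamma, Eta, Lambda, Gamma, Gamma, Zeta, Alpha, Theta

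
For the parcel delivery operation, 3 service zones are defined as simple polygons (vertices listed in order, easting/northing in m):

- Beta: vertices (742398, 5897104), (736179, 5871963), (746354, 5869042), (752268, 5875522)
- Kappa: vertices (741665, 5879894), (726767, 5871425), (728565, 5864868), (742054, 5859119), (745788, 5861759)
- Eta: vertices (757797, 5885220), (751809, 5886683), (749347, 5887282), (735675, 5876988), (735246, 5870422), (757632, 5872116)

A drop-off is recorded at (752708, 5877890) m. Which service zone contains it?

Cast a ray rightward from (752708, 5877890). For each polygon, the edges (by vertex number in listed order) whose endpoints lie on opposite sides of northing = 5877890, where each meets that height, and whether that is right or left of the point:
Beta: 1–2 at easting≈737645.1 (left), 4–1 at easting≈751185.1 (left) → 0 crossings.
Kappa: 1–2 at easting≈738139.7 (left), 5–1 at easting≈742120.6 (left) → 0 crossings.
Eta: 3–4 at easting≈736873.0 (left), 6–1 at easting≈757704.7 (right) → 1 crossing.
Only Eta has an odd count, so the point is inside Eta.

Eta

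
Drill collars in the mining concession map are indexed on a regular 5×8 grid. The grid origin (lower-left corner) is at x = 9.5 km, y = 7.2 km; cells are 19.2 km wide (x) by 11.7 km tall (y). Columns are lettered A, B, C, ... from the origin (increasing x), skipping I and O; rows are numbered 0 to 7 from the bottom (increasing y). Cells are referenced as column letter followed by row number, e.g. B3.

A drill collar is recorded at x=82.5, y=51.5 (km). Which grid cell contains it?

D3

Column index: ⌊(82.5 − 9.5) / 19.2⌋ = ⌊3.802⌋ = 3 → column D
Row offset from origin: ⌊(51.5 − 7.2) / 11.7⌋ = ⌊3.786⌋ = 3 → row 3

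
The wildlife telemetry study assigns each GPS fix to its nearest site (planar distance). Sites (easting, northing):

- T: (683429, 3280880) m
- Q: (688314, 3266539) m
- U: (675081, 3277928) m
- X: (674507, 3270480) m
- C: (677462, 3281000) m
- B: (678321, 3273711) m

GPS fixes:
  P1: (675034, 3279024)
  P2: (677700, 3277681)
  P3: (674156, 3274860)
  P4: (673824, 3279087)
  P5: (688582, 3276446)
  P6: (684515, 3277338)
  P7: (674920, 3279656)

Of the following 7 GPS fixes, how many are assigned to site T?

2

P1 → U
P2 → U
P3 → U
P4 → U
P5 → T
P6 → T
P7 → U
2 of the 7 go to T.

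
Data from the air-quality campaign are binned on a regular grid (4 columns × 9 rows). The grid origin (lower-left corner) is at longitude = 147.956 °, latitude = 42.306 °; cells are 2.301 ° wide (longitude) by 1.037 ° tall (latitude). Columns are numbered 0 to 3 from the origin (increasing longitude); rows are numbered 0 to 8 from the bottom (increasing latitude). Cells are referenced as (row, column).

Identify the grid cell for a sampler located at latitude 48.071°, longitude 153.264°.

(5, 2)

Column index: ⌊(153.264 − 147.956) / 2.301⌋ = ⌊2.307⌋ = 2
Row offset from origin: ⌊(48.071 − 42.306) / 1.037⌋ = ⌊5.559⌋ = 5 → row 5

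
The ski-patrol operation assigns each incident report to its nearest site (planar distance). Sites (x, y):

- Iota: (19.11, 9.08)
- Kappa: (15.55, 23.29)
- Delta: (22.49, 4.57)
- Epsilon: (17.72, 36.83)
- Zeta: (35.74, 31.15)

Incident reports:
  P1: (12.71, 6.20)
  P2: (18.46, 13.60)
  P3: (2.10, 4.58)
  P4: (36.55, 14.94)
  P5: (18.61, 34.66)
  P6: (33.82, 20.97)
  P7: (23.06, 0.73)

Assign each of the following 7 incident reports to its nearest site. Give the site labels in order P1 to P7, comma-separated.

P1 → Iota (d²=49.25)
P2 → Iota (d²=20.85)
P3 → Iota (d²=309.59)
P4 → Zeta (d²=263.42)
P5 → Epsilon (d²=5.50)
P6 → Zeta (d²=107.32)
P7 → Delta (d²=15.07)

Iota, Iota, Iota, Zeta, Epsilon, Zeta, Delta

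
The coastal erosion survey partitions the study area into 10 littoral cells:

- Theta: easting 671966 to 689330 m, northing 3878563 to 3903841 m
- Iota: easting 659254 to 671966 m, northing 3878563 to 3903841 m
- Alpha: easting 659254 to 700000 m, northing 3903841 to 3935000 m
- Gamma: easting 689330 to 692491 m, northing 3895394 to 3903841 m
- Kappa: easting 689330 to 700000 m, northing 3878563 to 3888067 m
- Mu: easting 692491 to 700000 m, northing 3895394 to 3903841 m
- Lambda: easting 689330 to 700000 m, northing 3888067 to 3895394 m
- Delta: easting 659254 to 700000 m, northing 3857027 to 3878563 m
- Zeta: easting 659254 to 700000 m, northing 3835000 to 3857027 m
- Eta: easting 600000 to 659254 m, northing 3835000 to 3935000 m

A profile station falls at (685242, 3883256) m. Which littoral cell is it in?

Theta

The point has easting = 685242 and northing = 3883256.
Only Theta satisfies 671966 ≤ easting ≤ 689330 and 3878563 ≤ northing ≤ 3903841.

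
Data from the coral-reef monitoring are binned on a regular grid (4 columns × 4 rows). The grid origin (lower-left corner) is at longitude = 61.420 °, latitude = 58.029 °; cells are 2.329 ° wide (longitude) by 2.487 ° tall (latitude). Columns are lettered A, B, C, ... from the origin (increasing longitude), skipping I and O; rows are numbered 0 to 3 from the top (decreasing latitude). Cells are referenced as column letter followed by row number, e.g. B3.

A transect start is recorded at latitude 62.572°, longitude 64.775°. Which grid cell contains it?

Column index: ⌊(64.775 − 61.420) / 2.329⌋ = ⌊1.441⌋ = 1 → column B
Row offset from origin: ⌊(62.572 − 58.029) / 2.487⌋ = ⌊1.827⌋ = 1 → row 2 (counted from top)

B2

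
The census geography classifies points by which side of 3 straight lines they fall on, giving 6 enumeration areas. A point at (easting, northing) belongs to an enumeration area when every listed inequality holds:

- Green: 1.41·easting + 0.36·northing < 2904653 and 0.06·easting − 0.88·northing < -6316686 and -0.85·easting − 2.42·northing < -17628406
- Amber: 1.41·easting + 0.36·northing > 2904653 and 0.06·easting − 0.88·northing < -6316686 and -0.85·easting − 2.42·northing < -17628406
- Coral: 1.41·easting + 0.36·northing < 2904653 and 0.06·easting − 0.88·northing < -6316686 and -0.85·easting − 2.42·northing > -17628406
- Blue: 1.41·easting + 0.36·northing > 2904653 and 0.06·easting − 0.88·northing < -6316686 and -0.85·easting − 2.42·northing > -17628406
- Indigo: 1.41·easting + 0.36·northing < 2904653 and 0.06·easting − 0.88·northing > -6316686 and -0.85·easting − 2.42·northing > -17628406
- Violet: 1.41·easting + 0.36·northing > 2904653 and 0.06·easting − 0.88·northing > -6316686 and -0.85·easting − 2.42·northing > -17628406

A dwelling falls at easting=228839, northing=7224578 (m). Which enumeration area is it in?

1.41·228839 + 0.36·7224578 = 2923511.070, which is > 2904653
0.06·228839 − 0.88·7224578 = -6343898.300, which is < -6316686
-0.85·228839 − 2.42·7224578 = -17677991.910, which is < -17628406
This sign pattern matches Amber.

Amber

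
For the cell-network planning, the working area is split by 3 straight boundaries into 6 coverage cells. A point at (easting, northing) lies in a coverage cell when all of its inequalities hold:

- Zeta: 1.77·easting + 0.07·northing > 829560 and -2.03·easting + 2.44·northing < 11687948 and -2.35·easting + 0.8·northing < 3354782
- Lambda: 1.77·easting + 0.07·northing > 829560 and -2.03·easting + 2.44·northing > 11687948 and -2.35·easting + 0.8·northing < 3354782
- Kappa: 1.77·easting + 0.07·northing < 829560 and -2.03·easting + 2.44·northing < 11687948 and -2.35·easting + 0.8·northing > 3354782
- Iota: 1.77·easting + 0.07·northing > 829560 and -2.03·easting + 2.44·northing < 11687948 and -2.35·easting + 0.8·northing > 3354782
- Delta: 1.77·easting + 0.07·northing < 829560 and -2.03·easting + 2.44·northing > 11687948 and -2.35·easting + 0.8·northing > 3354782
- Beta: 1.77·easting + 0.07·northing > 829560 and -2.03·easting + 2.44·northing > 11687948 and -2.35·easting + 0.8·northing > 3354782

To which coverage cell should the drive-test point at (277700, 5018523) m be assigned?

1.77·277700 + 0.07·5018523 = 842825.610, which is > 829560
-2.03·277700 + 2.44·5018523 = 11681465.120, which is < 11687948
-2.35·277700 + 0.8·5018523 = 3362223.400, which is > 3354782
This sign pattern matches Iota.

Iota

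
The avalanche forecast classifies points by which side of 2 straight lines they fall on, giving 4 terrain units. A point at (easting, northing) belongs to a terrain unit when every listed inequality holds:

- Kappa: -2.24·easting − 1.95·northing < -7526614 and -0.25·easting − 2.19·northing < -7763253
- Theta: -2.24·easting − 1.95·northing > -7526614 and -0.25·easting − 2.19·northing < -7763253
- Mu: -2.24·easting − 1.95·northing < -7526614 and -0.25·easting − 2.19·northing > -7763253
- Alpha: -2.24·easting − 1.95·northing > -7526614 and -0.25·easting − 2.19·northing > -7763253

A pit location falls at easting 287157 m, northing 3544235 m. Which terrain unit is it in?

Kappa

-2.24·287157 − 1.95·3544235 = -7554489.930, which is < -7526614
-0.25·287157 − 2.19·3544235 = -7833663.900, which is < -7763253
This sign pattern matches Kappa.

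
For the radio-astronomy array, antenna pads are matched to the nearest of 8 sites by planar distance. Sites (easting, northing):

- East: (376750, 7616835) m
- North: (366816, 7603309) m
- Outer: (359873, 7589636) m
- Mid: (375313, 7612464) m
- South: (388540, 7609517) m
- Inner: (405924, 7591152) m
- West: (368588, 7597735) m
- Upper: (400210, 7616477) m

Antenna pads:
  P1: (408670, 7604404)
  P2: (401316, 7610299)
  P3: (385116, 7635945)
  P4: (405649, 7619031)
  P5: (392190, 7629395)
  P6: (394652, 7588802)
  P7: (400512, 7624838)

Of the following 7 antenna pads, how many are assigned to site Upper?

4

P1 → Inner
P2 → Upper
P3 → East
P4 → Upper
P5 → Upper
P6 → Inner
P7 → Upper
4 of the 7 go to Upper.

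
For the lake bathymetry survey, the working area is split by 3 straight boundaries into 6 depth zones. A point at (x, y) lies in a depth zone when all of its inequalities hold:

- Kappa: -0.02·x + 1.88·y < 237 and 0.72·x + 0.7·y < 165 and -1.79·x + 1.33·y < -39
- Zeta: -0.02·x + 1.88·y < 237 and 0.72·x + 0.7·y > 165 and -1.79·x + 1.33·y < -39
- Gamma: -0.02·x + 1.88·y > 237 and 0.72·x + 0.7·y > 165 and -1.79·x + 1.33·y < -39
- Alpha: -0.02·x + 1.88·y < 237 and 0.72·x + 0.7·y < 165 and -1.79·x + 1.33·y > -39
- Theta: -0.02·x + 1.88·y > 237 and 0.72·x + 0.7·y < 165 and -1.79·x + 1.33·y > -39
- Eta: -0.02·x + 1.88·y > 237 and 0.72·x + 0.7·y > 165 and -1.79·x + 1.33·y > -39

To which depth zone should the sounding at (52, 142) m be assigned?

-0.02·52 + 1.88·142 = 265.920, which is > 237
0.72·52 + 0.7·142 = 136.840, which is < 165
-1.79·52 + 1.33·142 = 95.780, which is > -39
This sign pattern matches Theta.

Theta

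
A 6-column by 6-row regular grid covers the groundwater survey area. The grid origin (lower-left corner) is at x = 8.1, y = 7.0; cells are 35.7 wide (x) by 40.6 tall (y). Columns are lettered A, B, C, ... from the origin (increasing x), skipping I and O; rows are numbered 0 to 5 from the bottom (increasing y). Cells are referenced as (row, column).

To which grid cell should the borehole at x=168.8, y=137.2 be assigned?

(3, E)

Column index: ⌊(168.8 − 8.1) / 35.7⌋ = ⌊4.501⌋ = 4 → column E
Row offset from origin: ⌊(137.2 − 7.0) / 40.6⌋ = ⌊3.207⌋ = 3 → row 3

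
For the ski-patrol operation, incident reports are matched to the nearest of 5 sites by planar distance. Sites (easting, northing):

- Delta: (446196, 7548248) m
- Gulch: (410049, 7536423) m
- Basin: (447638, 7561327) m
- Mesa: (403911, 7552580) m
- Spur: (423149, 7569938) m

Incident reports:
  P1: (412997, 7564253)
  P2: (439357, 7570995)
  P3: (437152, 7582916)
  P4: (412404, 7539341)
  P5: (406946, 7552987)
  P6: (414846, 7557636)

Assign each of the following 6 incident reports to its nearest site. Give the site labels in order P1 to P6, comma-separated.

Spur, Basin, Spur, Gulch, Mesa, Mesa

P1 → Spur (d²=135382329.00)
P2 → Basin (d²=162045185.00)
P3 → Spur (d²=364512493.00)
P4 → Gulch (d²=14060749.00)
P5 → Mesa (d²=9376874.00)
P6 → Mesa (d²=145137361.00)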